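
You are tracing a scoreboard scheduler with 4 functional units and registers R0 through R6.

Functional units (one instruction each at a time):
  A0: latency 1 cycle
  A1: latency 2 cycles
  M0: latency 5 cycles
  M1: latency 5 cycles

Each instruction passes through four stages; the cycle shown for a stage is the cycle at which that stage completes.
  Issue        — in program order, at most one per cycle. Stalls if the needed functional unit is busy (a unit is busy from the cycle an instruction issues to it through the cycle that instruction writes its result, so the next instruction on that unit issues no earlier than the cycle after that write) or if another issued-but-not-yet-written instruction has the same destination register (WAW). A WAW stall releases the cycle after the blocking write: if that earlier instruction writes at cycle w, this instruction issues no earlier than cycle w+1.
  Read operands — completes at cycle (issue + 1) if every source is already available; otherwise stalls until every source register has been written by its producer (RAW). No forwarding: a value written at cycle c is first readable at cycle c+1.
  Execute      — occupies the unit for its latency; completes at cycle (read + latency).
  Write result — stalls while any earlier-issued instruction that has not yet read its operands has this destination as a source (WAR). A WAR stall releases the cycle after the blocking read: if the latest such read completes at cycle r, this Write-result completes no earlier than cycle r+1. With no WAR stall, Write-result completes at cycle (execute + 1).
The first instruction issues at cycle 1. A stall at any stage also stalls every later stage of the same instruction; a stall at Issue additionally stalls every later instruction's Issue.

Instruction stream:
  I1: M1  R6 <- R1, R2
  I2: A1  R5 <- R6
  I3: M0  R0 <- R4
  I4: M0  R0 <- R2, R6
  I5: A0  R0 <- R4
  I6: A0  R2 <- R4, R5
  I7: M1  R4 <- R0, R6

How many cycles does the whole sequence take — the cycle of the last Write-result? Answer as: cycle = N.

cycle = 31

[1] I1 issues→M1
[2] I1 reads · I2 issues→A1
[3] I3 issues→M0
[4] I3 reads
[7] I1 exec-done
[8] I1 writes R6
[9] I2 reads · I3 exec-done
[10] I3 writes R0
[11] I2 exec-done · I4 issues→M0
[12] I2 writes R5 · I4 reads
[17] I4 exec-done
[18] I4 writes R0
[19] I5 issues→A0
[20] I5 reads
[21] I5 exec-done
[22] I5 writes R0
[23] I6 issues→A0
[24] I6 reads · I7 issues→M1
[25] I6 exec-done · I7 reads
[26] I6 writes R2
[30] I7 exec-done
[31] I7 writes R4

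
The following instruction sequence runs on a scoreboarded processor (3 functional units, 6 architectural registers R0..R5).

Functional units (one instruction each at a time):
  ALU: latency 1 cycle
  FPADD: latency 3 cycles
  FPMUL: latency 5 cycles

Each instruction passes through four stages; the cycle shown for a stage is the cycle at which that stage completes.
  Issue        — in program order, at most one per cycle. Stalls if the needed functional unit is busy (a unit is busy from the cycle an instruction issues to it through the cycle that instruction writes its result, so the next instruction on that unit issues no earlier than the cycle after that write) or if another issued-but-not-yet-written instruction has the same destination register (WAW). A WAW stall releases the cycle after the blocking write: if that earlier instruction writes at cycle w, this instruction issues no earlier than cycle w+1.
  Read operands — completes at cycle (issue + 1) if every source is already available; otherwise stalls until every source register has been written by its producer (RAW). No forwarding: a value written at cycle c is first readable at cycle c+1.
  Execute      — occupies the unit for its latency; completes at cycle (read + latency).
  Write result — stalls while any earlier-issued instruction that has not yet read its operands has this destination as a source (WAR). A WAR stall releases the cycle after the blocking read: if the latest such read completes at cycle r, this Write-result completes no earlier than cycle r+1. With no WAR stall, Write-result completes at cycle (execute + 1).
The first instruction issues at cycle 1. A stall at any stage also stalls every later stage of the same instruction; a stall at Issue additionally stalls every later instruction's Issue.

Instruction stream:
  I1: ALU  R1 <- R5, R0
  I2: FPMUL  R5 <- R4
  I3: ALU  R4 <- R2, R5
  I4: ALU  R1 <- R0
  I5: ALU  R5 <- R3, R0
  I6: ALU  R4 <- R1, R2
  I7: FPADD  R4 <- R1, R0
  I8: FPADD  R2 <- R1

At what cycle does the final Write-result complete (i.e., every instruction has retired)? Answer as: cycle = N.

cycle = 36

[1] issue I1 (ALU)
[2] I1 read-ops · issue I2 (FPMUL)
[3] I1 finished on ALU · I2 read-ops
[4] I1→R1
[5] issue I3 (ALU)
[8] I2 finished on FPMUL
[9] I2→R5
[10] I3 read-ops
[11] I3 finished on ALU
[12] I3→R4
[13] issue I4 (ALU)
[14] I4 read-ops
[15] I4 finished on ALU
[16] I4→R1
[17] issue I5 (ALU)
[18] I5 read-ops
[19] I5 finished on ALU
[20] I5→R5
[21] issue I6 (ALU)
[22] I6 read-ops
[23] I6 finished on ALU
[24] I6→R4
[25] issue I7 (FPADD)
[26] I7 read-ops
[29] I7 finished on FPADD
[30] I7→R4
[31] issue I8 (FPADD)
[32] I8 read-ops
[35] I8 finished on FPADD
[36] I8→R2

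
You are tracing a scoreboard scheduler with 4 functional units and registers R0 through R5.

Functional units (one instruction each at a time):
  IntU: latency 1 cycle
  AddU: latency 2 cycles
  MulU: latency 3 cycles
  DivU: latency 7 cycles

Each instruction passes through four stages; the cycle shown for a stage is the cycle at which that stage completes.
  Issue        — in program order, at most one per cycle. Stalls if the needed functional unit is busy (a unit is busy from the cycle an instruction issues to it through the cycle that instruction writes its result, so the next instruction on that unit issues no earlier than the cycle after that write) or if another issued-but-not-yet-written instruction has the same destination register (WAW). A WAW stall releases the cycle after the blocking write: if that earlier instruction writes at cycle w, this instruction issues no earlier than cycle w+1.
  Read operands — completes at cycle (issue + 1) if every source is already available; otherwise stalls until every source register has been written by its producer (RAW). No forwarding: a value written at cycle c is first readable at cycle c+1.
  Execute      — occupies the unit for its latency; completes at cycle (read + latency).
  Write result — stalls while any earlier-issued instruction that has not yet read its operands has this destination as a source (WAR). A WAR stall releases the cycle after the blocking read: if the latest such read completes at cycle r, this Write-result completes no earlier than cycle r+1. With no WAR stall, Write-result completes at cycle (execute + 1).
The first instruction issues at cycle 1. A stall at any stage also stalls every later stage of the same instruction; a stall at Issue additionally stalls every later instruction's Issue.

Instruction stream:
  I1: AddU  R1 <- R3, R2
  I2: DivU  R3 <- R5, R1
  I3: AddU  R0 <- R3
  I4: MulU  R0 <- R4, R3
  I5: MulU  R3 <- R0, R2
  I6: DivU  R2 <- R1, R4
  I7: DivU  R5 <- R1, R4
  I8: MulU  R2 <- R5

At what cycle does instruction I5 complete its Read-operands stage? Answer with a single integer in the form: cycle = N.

cycle = 26

[I1] 1/2/4/5
[I2] 2/6/13/14  (RAW R1: wait I1 write@5)
[I3] 6/15/17/18  (struct: AddU busy until I1 writes@5; RAW R3: wait I2 write@14)
[I4] 19/20/23/24  (WAW R0: wait I3 write@18)
[I5] 25/26/29/30  (struct: MulU busy until I4 writes@24)
[I6] 26/27/34/35
[I7] 36/37/44/45  (struct: DivU busy until I6 writes@35)
[I8] 37/46/49/50  (RAW R5: wait I7 write@45)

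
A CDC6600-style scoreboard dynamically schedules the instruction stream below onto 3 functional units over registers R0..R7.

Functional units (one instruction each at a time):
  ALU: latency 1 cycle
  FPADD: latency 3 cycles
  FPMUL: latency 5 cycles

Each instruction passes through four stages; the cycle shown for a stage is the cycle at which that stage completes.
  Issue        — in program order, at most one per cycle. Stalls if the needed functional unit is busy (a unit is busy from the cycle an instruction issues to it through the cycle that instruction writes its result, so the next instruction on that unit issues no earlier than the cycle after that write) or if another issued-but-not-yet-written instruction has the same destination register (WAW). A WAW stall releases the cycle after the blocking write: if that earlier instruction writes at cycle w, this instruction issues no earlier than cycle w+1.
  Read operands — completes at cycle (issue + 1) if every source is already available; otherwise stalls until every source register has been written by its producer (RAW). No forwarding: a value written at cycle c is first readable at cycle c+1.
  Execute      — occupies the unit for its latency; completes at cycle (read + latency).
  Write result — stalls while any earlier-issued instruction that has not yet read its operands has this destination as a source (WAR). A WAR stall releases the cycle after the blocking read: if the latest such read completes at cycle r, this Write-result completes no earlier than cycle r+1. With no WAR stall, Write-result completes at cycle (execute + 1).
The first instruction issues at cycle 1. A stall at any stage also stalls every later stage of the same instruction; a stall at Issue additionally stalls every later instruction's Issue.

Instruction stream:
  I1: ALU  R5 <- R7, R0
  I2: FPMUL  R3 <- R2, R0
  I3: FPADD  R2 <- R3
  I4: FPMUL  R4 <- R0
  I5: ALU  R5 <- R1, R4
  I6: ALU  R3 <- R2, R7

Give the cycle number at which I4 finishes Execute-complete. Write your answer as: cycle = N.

cycle = 16

t=1  I1 issues→ALU
t=2  I1 reads | I2 issues→FPMUL
t=3  I1 exec-done | I2 reads | I3 issues→FPADD
t=4  I1 writes R5
t=8  I2 exec-done
t=9  I2 writes R3
t=10  I3 reads | I4 issues→FPMUL
t=11  I4 reads | I5 issues→ALU
t=13  I3 exec-done
t=14  I3 writes R2
t=16  I4 exec-done
t=17  I4 writes R4
t=18  I5 reads
t=19  I5 exec-done
t=20  I5 writes R5
t=21  I6 issues→ALU
t=22  I6 reads
t=23  I6 exec-done
t=24  I6 writes R3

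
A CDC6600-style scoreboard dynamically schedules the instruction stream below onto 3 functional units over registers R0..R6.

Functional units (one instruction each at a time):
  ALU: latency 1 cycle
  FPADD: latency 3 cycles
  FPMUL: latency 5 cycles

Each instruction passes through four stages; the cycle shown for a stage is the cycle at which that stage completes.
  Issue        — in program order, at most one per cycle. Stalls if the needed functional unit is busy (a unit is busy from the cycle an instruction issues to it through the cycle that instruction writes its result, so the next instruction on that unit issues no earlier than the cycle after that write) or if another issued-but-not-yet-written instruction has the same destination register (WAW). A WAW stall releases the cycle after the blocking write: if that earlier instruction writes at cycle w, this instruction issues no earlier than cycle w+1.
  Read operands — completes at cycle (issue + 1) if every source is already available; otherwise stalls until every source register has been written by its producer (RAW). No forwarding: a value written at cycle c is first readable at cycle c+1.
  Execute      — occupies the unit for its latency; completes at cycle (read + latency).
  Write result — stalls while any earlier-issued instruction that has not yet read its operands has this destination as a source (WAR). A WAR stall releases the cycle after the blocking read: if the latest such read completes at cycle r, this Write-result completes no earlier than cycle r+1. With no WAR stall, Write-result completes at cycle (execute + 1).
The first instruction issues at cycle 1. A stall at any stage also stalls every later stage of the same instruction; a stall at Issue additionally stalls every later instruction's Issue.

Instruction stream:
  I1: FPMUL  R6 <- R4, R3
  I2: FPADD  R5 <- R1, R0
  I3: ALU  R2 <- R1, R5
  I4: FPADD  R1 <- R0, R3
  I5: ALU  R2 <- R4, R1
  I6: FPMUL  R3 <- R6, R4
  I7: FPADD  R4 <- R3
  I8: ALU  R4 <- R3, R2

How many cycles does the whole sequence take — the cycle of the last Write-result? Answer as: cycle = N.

I1: IS=1 RO=2 EX=7 WR=8
I2: IS=2 RO=3 EX=6 WR=7
I3: IS=3 RO=8 EX=9 WR=10  [RAW R5: wait I2 write@7]
I4: IS=8 RO=9 EX=12 WR=13  [struct: FPADD busy until I2 writes@7]
I5: IS=11 RO=14 EX=15 WR=16  [struct: ALU busy until I3 writes@10; RAW R1: wait I4 write@13]
I6: IS=12 RO=13 EX=18 WR=19
I7: IS=14 RO=20 EX=23 WR=24  [struct: FPADD busy until I4 writes@13; RAW R3: wait I6 write@19]
I8: IS=25 RO=26 EX=27 WR=28  [WAW R4: wait I7 write@24]

cycle = 28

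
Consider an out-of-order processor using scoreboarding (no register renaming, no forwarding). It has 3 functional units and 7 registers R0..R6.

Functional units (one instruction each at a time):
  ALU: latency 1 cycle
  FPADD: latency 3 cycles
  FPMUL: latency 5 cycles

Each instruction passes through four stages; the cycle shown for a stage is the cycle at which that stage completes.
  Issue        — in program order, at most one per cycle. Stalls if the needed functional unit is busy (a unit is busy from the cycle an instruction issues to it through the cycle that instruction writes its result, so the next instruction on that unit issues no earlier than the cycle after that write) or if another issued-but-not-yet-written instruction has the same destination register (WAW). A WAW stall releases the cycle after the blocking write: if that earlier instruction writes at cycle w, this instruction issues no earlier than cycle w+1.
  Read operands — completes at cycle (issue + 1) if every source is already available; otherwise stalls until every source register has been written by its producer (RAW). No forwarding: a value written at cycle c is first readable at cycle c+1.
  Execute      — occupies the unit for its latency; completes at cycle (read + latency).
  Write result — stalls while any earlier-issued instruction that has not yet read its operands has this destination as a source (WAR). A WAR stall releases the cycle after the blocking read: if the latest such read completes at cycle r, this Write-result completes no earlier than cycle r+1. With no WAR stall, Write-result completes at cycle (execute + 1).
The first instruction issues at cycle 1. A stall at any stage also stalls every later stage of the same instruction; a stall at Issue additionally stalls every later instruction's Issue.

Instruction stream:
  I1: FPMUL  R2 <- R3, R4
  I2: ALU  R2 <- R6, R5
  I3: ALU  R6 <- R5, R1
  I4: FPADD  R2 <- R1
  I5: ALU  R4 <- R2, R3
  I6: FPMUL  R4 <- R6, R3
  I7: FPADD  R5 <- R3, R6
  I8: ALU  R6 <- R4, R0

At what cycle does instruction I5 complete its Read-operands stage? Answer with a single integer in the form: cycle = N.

cycle = 20

I1  is:1  ro:2  ex:7  wr:8
I2  is:9  ro:10  ex:11  wr:12  — WAW R2: wait I1 write@8
I3  is:13  ro:14  ex:15  wr:16  — struct: ALU busy until I2 writes@12
I4  is:14  ro:15  ex:18  wr:19
I5  is:17  ro:20  ex:21  wr:22  — struct: ALU busy until I3 writes@16, RAW R2: wait I4 write@19
I6  is:23  ro:24  ex:29  wr:30  — WAW R4: wait I5 write@22
I7  is:24  ro:25  ex:28  wr:29
I8  is:25  ro:31  ex:32  wr:33  — RAW R4: wait I6 write@30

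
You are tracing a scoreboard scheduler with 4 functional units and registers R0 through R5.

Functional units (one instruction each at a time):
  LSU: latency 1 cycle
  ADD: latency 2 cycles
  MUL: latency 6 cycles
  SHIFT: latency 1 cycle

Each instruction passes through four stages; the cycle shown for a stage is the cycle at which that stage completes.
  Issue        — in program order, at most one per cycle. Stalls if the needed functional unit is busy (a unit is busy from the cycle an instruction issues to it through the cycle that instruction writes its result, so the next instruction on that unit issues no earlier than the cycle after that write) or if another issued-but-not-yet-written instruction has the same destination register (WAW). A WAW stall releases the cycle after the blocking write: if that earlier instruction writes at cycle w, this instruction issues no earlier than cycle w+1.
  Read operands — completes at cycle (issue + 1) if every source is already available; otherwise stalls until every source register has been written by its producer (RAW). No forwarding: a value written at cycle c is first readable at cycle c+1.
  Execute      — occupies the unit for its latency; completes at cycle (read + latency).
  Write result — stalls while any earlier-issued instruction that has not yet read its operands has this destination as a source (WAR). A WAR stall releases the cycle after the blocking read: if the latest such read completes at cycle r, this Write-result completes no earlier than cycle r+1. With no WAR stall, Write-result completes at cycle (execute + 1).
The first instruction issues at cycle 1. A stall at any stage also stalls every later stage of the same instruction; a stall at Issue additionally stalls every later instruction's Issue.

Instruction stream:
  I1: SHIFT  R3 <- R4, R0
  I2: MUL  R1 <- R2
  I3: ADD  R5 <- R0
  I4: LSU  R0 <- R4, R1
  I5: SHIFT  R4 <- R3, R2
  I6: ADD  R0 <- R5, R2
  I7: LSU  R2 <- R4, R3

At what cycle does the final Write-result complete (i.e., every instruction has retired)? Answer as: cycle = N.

cycle 1: I1→SHIFT
cycle 2: I1 RO · I2→MUL
cycle 3: I1 EX · I2 RO · I3→ADD
cycle 4: I1 WR R3 · I3 RO · I4→LSU
cycle 5: I5→SHIFT
cycle 6: I3 EX · I5 RO
cycle 7: I3 WR R5 · I5 EX
cycle 9: I2 EX
cycle 10: I2 WR R1
cycle 11: I4 RO
cycle 12: I4 EX · I5 WR R4
cycle 13: I4 WR R0
cycle 14: I6→ADD
cycle 15: I6 RO · I7→LSU
cycle 16: I7 RO
cycle 17: I6 EX · I7 EX
cycle 18: I6 WR R0 · I7 WR R2

cycle = 18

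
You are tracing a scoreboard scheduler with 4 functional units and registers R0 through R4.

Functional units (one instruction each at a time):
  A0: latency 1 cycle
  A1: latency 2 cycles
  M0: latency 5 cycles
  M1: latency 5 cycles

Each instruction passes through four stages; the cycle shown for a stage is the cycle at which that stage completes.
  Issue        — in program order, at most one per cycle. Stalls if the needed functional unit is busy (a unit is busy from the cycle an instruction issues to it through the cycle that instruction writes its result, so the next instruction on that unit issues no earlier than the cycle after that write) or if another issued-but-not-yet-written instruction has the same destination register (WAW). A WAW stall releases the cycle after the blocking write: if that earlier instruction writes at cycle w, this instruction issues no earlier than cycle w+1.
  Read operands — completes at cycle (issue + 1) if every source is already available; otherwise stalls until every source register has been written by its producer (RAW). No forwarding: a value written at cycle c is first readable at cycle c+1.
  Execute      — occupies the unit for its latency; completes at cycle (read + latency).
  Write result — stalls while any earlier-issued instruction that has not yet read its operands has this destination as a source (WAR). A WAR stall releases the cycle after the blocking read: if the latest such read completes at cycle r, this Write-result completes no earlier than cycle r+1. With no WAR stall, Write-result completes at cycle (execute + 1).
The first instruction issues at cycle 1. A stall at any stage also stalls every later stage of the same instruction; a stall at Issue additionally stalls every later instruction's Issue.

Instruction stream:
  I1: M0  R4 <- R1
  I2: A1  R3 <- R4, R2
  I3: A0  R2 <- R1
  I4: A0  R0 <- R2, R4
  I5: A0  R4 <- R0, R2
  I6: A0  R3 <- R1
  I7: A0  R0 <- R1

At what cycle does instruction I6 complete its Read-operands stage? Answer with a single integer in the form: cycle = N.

cycle = 20

[I1] 1/2/7/8
[I2] 2/9/11/12  (RAW R4: wait I1 write@8)
[I3] 3/4/5/10  (WAR R2: wait I2 read@9)
[I4] 11/12/13/14  (struct: A0 busy until I3 writes@10)
[I5] 15/16/17/18  (struct: A0 busy until I4 writes@14)
[I6] 19/20/21/22  (struct: A0 busy until I5 writes@18)
[I7] 23/24/25/26  (struct: A0 busy until I6 writes@22)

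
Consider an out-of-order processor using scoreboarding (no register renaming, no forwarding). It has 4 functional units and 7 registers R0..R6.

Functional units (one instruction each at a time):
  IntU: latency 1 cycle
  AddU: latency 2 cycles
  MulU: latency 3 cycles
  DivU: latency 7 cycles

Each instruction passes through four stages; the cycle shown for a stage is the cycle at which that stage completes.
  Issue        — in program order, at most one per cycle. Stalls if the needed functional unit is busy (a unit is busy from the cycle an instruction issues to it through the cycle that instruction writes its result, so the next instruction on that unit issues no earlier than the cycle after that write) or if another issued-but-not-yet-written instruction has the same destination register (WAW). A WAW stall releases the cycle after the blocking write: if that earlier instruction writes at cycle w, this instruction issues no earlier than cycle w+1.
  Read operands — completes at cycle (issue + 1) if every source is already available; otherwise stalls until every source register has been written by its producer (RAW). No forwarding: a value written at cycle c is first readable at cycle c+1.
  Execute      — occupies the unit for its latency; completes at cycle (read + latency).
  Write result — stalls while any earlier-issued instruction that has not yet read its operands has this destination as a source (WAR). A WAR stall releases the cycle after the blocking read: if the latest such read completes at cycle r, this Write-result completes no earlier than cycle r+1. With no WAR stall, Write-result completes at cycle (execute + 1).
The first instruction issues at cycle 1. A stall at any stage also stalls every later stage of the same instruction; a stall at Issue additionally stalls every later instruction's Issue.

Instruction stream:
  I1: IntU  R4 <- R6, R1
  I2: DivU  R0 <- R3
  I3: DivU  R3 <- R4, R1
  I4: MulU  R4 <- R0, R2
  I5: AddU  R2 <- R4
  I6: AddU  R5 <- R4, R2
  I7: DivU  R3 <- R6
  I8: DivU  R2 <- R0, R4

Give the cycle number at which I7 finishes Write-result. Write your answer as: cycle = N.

cycle = 33

I1  is:1  ro:2  ex:3  wr:4
I2  is:2  ro:3  ex:10  wr:11
I3  is:12  ro:13  ex:20  wr:21  — struct: DivU busy until I2 writes@11
I4  is:13  ro:14  ex:17  wr:18
I5  is:14  ro:19  ex:21  wr:22  — RAW R4: wait I4 write@18
I6  is:23  ro:24  ex:26  wr:27  — struct: AddU busy until I5 writes@22
I7  is:24  ro:25  ex:32  wr:33
I8  is:34  ro:35  ex:42  wr:43  — struct: DivU busy until I7 writes@33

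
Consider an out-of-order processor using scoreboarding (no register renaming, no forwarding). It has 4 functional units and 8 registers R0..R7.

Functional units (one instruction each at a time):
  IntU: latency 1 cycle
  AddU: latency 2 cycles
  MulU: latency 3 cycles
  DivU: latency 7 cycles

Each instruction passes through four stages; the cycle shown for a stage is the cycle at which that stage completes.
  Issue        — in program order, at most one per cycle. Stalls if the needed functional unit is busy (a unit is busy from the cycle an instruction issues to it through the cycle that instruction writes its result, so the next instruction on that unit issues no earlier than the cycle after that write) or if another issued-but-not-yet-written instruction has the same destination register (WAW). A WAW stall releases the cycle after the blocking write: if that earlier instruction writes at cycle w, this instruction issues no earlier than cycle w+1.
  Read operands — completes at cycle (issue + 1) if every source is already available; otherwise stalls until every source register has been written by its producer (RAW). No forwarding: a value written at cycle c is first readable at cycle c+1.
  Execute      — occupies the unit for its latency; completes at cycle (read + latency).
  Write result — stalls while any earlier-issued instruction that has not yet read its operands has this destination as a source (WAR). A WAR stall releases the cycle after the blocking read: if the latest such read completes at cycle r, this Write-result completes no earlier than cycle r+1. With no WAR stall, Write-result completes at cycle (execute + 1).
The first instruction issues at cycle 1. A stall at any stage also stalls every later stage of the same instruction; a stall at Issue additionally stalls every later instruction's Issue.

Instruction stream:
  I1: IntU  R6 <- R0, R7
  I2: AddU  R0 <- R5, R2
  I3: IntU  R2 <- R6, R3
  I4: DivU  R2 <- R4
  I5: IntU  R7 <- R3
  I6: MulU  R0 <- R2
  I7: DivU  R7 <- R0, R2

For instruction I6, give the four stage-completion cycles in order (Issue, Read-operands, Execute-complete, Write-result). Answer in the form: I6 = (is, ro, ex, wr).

I6 = (11, 19, 22, 23)

I1: IS=1 RO=2 EX=3 WR=4
I2: IS=2 RO=3 EX=5 WR=6
I3: IS=5 RO=6 EX=7 WR=8  [struct: IntU busy until I1 writes@4]
I4: IS=9 RO=10 EX=17 WR=18  [WAW R2: wait I3 write@8]
I5: IS=10 RO=11 EX=12 WR=13
I6: IS=11 RO=19 EX=22 WR=23  [RAW R2: wait I4 write@18]
I7: IS=19 RO=24 EX=31 WR=32  [struct: DivU busy until I4 writes@18; RAW R0: wait I6 write@23]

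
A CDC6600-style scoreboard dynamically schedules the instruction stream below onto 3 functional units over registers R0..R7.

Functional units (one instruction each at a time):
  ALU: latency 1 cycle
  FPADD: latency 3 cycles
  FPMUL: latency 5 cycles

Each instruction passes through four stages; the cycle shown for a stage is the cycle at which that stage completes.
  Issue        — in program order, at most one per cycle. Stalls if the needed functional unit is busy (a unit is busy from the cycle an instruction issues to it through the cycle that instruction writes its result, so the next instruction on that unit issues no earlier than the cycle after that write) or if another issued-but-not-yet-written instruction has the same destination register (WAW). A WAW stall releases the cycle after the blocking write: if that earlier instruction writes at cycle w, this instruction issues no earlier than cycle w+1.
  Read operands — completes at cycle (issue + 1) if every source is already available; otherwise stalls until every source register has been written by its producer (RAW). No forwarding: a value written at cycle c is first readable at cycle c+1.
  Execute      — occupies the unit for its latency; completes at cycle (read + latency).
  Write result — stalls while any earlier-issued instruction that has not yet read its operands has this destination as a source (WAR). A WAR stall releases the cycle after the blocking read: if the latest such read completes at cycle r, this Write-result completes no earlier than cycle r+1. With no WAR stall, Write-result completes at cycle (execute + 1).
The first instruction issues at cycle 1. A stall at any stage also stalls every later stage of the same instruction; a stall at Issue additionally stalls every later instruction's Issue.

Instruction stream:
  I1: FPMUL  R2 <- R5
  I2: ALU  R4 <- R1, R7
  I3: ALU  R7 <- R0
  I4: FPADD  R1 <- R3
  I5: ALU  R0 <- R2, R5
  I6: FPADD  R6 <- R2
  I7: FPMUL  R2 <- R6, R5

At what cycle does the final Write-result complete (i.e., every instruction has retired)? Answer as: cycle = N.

cycle = 25

I1 -> (1, 2, 7, 8)
I2 -> (2, 3, 4, 5)
I3 -> (6, 7, 8, 9)  // struct: ALU busy until I2 writes@5
I4 -> (7, 8, 11, 12)
I5 -> (10, 11, 12, 13)  // struct: ALU busy until I3 writes@9
I6 -> (13, 14, 17, 18)  // struct: FPADD busy until I4 writes@12
I7 -> (14, 19, 24, 25)  // RAW R6: wait I6 write@18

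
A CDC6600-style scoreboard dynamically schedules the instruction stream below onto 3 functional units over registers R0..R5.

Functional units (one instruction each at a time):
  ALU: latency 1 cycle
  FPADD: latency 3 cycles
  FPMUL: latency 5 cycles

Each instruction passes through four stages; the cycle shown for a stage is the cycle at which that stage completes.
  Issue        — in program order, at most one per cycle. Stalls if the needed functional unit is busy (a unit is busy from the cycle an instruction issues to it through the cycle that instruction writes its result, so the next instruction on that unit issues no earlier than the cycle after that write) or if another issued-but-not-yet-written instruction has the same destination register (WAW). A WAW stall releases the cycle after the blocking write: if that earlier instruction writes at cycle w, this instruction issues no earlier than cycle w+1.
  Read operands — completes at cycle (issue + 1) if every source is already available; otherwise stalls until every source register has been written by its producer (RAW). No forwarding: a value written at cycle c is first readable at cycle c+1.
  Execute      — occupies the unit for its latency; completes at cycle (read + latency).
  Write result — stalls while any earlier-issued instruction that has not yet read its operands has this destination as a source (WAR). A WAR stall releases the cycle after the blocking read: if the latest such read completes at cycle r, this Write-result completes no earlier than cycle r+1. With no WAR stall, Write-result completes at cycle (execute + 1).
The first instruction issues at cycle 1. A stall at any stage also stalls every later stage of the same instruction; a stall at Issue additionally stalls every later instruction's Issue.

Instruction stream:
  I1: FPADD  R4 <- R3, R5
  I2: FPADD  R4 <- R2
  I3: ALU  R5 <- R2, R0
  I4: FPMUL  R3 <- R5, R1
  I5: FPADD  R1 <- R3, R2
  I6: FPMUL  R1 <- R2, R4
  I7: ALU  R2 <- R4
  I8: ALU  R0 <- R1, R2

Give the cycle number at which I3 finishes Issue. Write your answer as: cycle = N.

cycle = 8

[1] I1→FPADD
[2] I1 RO
[5] I1 EX
[6] I1 WR R4
[7] I2→FPADD
[8] I2 RO; I3→ALU
[9] I3 RO; I4→FPMUL
[10] I3 EX
[11] I2 EX; I3 WR R5
[12] I2 WR R4; I4 RO
[13] I5→FPADD
[17] I4 EX
[18] I4 WR R3
[19] I5 RO
[22] I5 EX
[23] I5 WR R1
[24] I6→FPMUL
[25] I6 RO; I7→ALU
[26] I7 RO
[27] I7 EX
[28] I7 WR R2
[29] I8→ALU
[30] I6 EX
[31] I6 WR R1
[32] I8 RO
[33] I8 EX
[34] I8 WR R0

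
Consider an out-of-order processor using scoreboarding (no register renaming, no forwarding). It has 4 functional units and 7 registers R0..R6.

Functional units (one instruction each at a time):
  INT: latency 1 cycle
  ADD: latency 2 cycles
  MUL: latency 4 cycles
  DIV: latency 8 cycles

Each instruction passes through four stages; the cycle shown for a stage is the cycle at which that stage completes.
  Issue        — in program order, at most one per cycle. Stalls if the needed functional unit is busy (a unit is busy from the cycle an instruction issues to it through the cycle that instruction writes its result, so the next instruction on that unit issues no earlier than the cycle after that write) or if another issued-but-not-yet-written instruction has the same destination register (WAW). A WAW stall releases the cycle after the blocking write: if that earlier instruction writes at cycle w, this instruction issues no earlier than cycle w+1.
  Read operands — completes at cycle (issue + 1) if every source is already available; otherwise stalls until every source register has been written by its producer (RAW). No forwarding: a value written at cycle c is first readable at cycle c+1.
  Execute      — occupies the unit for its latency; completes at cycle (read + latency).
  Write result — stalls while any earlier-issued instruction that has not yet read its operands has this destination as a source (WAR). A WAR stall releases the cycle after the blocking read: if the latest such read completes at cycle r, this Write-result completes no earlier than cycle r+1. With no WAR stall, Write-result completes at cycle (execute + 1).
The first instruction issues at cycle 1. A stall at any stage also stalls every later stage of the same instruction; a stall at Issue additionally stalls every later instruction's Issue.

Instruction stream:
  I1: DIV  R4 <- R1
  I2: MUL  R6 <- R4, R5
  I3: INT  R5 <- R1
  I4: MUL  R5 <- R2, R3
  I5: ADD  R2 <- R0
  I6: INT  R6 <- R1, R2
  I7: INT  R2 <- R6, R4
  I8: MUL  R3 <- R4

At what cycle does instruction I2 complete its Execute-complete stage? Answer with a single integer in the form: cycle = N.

cycle = 16

cycle 1: I1 issues→DIV
cycle 2: I1 reads; I2 issues→MUL
cycle 3: I3 issues→INT
cycle 4: I3 reads
cycle 5: I3 exec-done
cycle 10: I1 exec-done
cycle 11: I1 writes R4
cycle 12: I2 reads
cycle 13: I3 writes R5
cycle 16: I2 exec-done
cycle 17: I2 writes R6
cycle 18: I4 issues→MUL
cycle 19: I4 reads; I5 issues→ADD
cycle 20: I5 reads; I6 issues→INT
cycle 22: I5 exec-done
cycle 23: I4 exec-done; I5 writes R2
cycle 24: I4 writes R5; I6 reads
cycle 25: I6 exec-done
cycle 26: I6 writes R6
cycle 27: I7 issues→INT
cycle 28: I7 reads; I8 issues→MUL
cycle 29: I7 exec-done; I8 reads
cycle 30: I7 writes R2
cycle 33: I8 exec-done
cycle 34: I8 writes R3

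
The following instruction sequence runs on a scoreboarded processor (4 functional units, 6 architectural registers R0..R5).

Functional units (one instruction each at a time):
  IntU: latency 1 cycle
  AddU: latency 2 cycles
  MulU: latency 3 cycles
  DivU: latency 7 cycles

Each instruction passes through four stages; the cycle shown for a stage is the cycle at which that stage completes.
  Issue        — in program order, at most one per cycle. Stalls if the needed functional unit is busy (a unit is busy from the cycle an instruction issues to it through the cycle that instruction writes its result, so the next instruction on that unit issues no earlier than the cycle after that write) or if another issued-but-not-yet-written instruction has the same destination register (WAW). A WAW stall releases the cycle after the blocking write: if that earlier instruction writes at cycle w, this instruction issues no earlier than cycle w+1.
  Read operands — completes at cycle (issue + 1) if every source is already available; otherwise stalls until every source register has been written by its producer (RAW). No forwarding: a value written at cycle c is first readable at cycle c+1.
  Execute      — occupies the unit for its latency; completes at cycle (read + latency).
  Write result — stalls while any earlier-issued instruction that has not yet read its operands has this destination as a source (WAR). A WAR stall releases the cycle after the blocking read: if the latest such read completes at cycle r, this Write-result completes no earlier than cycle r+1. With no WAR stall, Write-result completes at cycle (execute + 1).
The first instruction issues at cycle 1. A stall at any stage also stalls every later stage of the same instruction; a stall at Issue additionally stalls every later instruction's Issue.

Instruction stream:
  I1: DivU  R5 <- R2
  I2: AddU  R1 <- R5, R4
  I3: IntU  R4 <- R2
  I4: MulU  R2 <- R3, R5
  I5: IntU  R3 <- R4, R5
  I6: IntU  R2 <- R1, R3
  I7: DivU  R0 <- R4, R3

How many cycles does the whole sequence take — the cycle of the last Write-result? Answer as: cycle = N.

[1] I1→DivU
[2] I1 RO | I2→AddU
[3] I3→IntU
[4] I3 RO | I4→MulU
[5] I3 EX
[9] I1 EX
[10] I1 WR R5
[11] I2 RO | I4 RO
[12] I3 WR R4
[13] I2 EX | I5→IntU
[14] I2 WR R1 | I4 EX | I5 RO
[15] I4 WR R2 | I5 EX
[16] I5 WR R3
[17] I6→IntU
[18] I6 RO | I7→DivU
[19] I6 EX | I7 RO
[20] I6 WR R2
[26] I7 EX
[27] I7 WR R0

cycle = 27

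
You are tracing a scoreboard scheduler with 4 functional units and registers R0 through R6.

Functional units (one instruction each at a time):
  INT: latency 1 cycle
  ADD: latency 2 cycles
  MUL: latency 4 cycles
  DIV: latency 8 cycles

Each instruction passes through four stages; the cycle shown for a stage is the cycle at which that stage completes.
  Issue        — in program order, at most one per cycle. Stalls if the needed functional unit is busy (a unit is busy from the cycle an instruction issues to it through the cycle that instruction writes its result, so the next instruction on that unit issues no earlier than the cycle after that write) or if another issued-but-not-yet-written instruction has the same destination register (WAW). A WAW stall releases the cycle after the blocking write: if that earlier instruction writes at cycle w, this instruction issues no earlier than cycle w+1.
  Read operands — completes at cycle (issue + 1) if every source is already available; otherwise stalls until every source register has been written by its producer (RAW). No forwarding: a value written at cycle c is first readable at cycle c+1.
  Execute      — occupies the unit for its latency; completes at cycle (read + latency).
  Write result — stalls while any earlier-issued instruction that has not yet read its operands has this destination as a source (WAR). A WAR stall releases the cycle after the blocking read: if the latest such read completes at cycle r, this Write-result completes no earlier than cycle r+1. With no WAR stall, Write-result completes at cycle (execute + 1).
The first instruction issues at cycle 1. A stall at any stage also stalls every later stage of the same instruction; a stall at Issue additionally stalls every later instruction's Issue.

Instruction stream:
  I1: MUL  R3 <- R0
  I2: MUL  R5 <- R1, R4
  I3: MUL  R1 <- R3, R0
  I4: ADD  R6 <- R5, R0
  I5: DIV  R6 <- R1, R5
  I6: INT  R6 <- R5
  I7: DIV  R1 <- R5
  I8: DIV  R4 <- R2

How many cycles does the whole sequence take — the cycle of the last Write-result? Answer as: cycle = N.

[1] issue I1 (MUL)
[2] I1 read-ops
[6] I1 finished on MUL
[7] I1→R3
[8] issue I2 (MUL)
[9] I2 read-ops
[13] I2 finished on MUL
[14] I2→R5
[15] issue I3 (MUL)
[16] I3 read-ops, issue I4 (ADD)
[17] I4 read-ops
[19] I4 finished on ADD
[20] I3 finished on MUL, I4→R6
[21] I3→R1, issue I5 (DIV)
[22] I5 read-ops
[30] I5 finished on DIV
[31] I5→R6
[32] issue I6 (INT)
[33] I6 read-ops, issue I7 (DIV)
[34] I6 finished on INT, I7 read-ops
[35] I6→R6
[42] I7 finished on DIV
[43] I7→R1
[44] issue I8 (DIV)
[45] I8 read-ops
[53] I8 finished on DIV
[54] I8→R4

cycle = 54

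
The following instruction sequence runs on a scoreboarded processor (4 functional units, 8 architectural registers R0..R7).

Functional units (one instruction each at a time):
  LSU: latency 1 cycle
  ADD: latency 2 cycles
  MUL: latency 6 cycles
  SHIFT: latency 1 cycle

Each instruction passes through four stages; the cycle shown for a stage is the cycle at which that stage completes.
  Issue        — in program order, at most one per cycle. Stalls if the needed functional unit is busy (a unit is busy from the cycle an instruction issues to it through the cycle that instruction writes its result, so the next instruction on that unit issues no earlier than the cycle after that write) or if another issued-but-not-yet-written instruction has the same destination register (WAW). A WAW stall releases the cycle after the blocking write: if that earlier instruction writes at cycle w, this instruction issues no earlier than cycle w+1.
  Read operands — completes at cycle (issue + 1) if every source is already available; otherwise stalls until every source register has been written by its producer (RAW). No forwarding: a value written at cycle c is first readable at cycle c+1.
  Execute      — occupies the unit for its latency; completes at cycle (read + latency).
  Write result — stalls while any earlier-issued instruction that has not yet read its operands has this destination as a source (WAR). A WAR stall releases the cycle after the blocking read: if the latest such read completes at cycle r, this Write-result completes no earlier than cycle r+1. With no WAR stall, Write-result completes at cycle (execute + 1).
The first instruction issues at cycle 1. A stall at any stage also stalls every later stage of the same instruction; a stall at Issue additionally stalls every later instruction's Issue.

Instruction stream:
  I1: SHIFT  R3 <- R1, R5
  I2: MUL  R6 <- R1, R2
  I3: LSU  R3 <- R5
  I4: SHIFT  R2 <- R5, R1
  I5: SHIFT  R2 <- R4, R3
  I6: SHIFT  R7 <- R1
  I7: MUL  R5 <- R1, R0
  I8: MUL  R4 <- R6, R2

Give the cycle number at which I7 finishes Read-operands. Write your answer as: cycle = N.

cycle = 16

I1 -> (1, 2, 3, 4)
I2 -> (2, 3, 9, 10)
I3 -> (5, 6, 7, 8)  // WAW R3: wait I1 write@4
I4 -> (6, 7, 8, 9)
I5 -> (10, 11, 12, 13)  // struct: SHIFT busy until I4 writes@9
I6 -> (14, 15, 16, 17)  // struct: SHIFT busy until I5 writes@13
I7 -> (15, 16, 22, 23)
I8 -> (24, 25, 31, 32)  // struct: MUL busy until I7 writes@23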